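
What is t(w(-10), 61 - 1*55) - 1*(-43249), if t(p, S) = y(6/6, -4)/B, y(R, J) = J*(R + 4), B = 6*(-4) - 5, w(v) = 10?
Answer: 1254241/29 ≈ 43250.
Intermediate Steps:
B = -29 (B = -24 - 5 = -29)
y(R, J) = J*(4 + R)
t(p, S) = 20/29 (t(p, S) = -4*(4 + 6/6)/(-29) = -4*(4 + 6*(1/6))*(-1/29) = -4*(4 + 1)*(-1/29) = -4*5*(-1/29) = -20*(-1/29) = 20/29)
t(w(-10), 61 - 1*55) - 1*(-43249) = 20/29 - 1*(-43249) = 20/29 + 43249 = 1254241/29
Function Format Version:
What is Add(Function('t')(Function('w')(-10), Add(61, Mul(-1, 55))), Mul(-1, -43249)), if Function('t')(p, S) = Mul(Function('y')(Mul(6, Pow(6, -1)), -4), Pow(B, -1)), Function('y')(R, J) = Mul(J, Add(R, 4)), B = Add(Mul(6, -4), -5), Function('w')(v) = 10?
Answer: Rational(1254241, 29) ≈ 43250.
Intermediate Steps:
B = -29 (B = Add(-24, -5) = -29)
Function('y')(R, J) = Mul(J, Add(4, R))
Function('t')(p, S) = Rational(20, 29) (Function('t')(p, S) = Mul(Mul(-4, Add(4, Mul(6, Pow(6, -1)))), Pow(-29, -1)) = Mul(Mul(-4, Add(4, Mul(6, Rational(1, 6)))), Rational(-1, 29)) = Mul(Mul(-4, Add(4, 1)), Rational(-1, 29)) = Mul(Mul(-4, 5), Rational(-1, 29)) = Mul(-20, Rational(-1, 29)) = Rational(20, 29))
Add(Function('t')(Function('w')(-10), Add(61, Mul(-1, 55))), Mul(-1, -43249)) = Add(Rational(20, 29), Mul(-1, -43249)) = Add(Rational(20, 29), 43249) = Rational(1254241, 29)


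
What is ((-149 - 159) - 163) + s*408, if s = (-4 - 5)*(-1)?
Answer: 3201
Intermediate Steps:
s = 9 (s = -9*(-1) = 9)
((-149 - 159) - 163) + s*408 = ((-149 - 159) - 163) + 9*408 = (-308 - 163) + 3672 = -471 + 3672 = 3201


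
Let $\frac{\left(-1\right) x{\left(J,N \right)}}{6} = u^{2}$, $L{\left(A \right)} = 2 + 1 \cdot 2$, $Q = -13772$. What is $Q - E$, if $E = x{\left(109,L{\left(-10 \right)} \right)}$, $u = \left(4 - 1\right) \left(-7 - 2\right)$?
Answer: $-9398$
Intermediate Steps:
$u = -27$ ($u = 3 \left(-9\right) = -27$)
$L{\left(A \right)} = 4$ ($L{\left(A \right)} = 2 + 2 = 4$)
$x{\left(J,N \right)} = -4374$ ($x{\left(J,N \right)} = - 6 \left(-27\right)^{2} = \left(-6\right) 729 = -4374$)
$E = -4374$
$Q - E = -13772 - -4374 = -13772 + 4374 = -9398$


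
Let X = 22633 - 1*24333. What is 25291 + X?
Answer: 23591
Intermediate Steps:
X = -1700 (X = 22633 - 24333 = -1700)
25291 + X = 25291 - 1700 = 23591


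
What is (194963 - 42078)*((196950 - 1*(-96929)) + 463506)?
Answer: 115792805725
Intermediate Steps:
(194963 - 42078)*((196950 - 1*(-96929)) + 463506) = 152885*((196950 + 96929) + 463506) = 152885*(293879 + 463506) = 152885*757385 = 115792805725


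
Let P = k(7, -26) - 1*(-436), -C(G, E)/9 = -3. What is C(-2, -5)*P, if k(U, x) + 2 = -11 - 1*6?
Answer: 11259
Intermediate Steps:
C(G, E) = 27 (C(G, E) = -9*(-3) = 27)
k(U, x) = -19 (k(U, x) = -2 + (-11 - 1*6) = -2 + (-11 - 6) = -2 - 17 = -19)
P = 417 (P = -19 - 1*(-436) = -19 + 436 = 417)
C(-2, -5)*P = 27*417 = 11259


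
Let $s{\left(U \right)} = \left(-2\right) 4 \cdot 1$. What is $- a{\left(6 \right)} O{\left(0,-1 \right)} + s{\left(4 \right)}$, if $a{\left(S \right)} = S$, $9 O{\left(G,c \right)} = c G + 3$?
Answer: $-10$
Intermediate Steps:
$O{\left(G,c \right)} = \frac{1}{3} + \frac{G c}{9}$ ($O{\left(G,c \right)} = \frac{c G + 3}{9} = \frac{G c + 3}{9} = \frac{3 + G c}{9} = \frac{1}{3} + \frac{G c}{9}$)
$s{\left(U \right)} = -8$ ($s{\left(U \right)} = \left(-8\right) 1 = -8$)
$- a{\left(6 \right)} O{\left(0,-1 \right)} + s{\left(4 \right)} = \left(-1\right) 6 \left(\frac{1}{3} + \frac{1}{9} \cdot 0 \left(-1\right)\right) - 8 = - 6 \left(\frac{1}{3} + 0\right) - 8 = \left(-6\right) \frac{1}{3} - 8 = -2 - 8 = -10$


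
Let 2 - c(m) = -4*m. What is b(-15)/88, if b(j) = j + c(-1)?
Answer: -17/88 ≈ -0.19318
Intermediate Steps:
c(m) = 2 + 4*m (c(m) = 2 - (-4)*m = 2 + 4*m)
b(j) = -2 + j (b(j) = j + (2 + 4*(-1)) = j + (2 - 4) = j - 2 = -2 + j)
b(-15)/88 = (-2 - 15)/88 = -17*1/88 = -17/88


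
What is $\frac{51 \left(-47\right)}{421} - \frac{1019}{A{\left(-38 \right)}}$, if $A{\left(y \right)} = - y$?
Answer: $- \frac{520085}{15998} \approx -32.509$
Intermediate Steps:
$\frac{51 \left(-47\right)}{421} - \frac{1019}{A{\left(-38 \right)}} = \frac{51 \left(-47\right)}{421} - \frac{1019}{\left(-1\right) \left(-38\right)} = \left(-2397\right) \frac{1}{421} - \frac{1019}{38} = - \frac{2397}{421} - \frac{1019}{38} = - \frac{520085}{15998}$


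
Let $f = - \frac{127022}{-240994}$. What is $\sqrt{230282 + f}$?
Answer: $\frac{\sqrt{19784576163145}}{9269} \approx 479.88$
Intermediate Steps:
$f = \frac{63511}{120497}$ ($f = \left(-127022\right) \left(- \frac{1}{240994}\right) = \frac{63511}{120497} \approx 0.52708$)
$\sqrt{230282 + f} = \sqrt{230282 + \frac{63511}{120497}} = \sqrt{\frac{27748353665}{120497}} = \frac{\sqrt{19784576163145}}{9269}$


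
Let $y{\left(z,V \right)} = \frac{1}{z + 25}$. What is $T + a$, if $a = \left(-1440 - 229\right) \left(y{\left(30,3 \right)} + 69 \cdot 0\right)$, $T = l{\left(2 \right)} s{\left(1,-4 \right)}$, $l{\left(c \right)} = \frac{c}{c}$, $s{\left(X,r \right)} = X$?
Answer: $- \frac{1614}{55} \approx -29.345$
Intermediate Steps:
$y{\left(z,V \right)} = \frac{1}{25 + z}$
$l{\left(c \right)} = 1$
$T = 1$ ($T = 1 \cdot 1 = 1$)
$a = - \frac{1669}{55}$ ($a = \left(-1440 - 229\right) \left(\frac{1}{25 + 30} + 69 \cdot 0\right) = - 1669 \left(\frac{1}{55} + 0\right) = \left(-1669\right) \frac{1}{55} = - \frac{1669}{55} \approx -30.345$)
$T + a = 1 - \frac{1669}{55} = - \frac{1614}{55}$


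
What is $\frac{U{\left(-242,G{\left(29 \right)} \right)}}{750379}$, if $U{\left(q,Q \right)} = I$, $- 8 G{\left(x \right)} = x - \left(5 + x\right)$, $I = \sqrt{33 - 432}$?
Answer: $\frac{i \sqrt{399}}{750379} \approx 2.662 \cdot 10^{-5} i$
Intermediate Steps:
$I = i \sqrt{399}$ ($I = \sqrt{-399} = i \sqrt{399} \approx 19.975 i$)
$G{\left(x \right)} = \frac{5}{8}$ ($G{\left(x \right)} = - \frac{x - \left(5 + x\right)}{8} = \left(- \frac{1}{8}\right) \left(-5\right) = \frac{5}{8}$)
$U{\left(q,Q \right)} = i \sqrt{399}$
$\frac{U{\left(-242,G{\left(29 \right)} \right)}}{750379} = \frac{i \sqrt{399}}{750379}$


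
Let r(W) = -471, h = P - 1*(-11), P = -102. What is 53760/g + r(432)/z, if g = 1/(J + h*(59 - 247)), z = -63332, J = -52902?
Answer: -121868845485609/63332 ≈ -1.9243e+9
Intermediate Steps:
h = -91 (h = -102 - 1*(-11) = -102 + 11 = -91)
g = -1/35794 (g = 1/(-52902 - 91*(59 - 247)) = 1/(-52902 - 91*(-188)) = 1/(-52902 + 17108) = 1/(-35794) = -1/35794 ≈ -2.7938e-5)
53760/g + r(432)/z = 53760/(-1/35794) - 471/(-63332) = 53760*(-35794) - 471*(-1/63332) = -1924285440 + 471/63332 = -121868845485609/63332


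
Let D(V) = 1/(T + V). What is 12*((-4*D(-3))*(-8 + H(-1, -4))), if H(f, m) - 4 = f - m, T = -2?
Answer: -48/5 ≈ -9.6000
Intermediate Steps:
H(f, m) = 4 + f - m (H(f, m) = 4 + (f - m) = 4 + f - m)
D(V) = 1/(-2 + V)
12*((-4*D(-3))*(-8 + H(-1, -4))) = 12*((-4/(-2 - 3))*(-8 + (4 - 1 - 1*(-4)))) = 12*((-4/(-5))*(-8 + (4 - 1 + 4))) = 12*((-4*(-⅕))*(-8 + 7)) = 12*((⅘)*(-1)) = 12*(-⅘) = -48/5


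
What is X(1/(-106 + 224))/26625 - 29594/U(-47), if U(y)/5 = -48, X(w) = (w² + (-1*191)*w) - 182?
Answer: 18284444053/148290600 ≈ 123.30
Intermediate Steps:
X(w) = -182 + w² - 191*w (X(w) = (w² - 191*w) - 182 = -182 + w² - 191*w)
U(y) = -240 (U(y) = 5*(-48) = -240)
X(1/(-106 + 224))/26625 - 29594/U(-47) = (-182 + (1/(-106 + 224))² - 191/(-106 + 224))/26625 - 29594/(-240) = (-182 + (1/118)² - 191/118)*(1/26625) - 29594*(-1/240) = (-182 + (1/118)² - 191*1/118)*(1/26625) + 14797/120 = (-182 + 1/13924 - 191/118)*(1/26625) + 14797/120 = -2556705/13924*1/26625 + 14797/120 = -170447/24715100 + 14797/120 = 18284444053/148290600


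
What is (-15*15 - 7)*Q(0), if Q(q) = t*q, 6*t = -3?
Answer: 0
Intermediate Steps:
t = -½ (t = (⅙)*(-3) = -½ ≈ -0.50000)
Q(q) = -q/2
(-15*15 - 7)*Q(0) = (-15*15 - 7)*(-½*0) = (-225 - 7)*0 = -232*0 = 0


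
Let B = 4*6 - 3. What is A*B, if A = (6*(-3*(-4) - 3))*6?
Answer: 6804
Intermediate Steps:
B = 21 (B = 24 - 3 = 21)
A = 324 (A = (6*(12 - 3))*6 = (6*9)*6 = 54*6 = 324)
A*B = 324*21 = 6804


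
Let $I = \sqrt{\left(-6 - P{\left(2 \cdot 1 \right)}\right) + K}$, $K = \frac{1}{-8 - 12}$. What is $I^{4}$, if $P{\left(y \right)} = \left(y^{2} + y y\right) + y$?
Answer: $\frac{103041}{400} \approx 257.6$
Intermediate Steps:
$P{\left(y \right)} = y + 2 y^{2}$ ($P{\left(y \right)} = \left(y^{2} + y^{2}\right) + y = 2 y^{2} + y = y + 2 y^{2}$)
$K = - \frac{1}{20}$ ($K = \frac{1}{-20} = - \frac{1}{20} \approx -0.05$)
$I = \frac{i \sqrt{1605}}{10}$ ($I = \sqrt{\left(-6 - 2 \cdot 1 \left(1 + 2 \cdot 2 \cdot 1\right)\right) - \frac{1}{20}} = \sqrt{\left(-6 - 2 \left(1 + 2 \cdot 2\right)\right) - \frac{1}{20}} = \sqrt{\left(-6 - 2 \left(1 + 4\right)\right) - \frac{1}{20}} = \sqrt{\left(-6 - 2 \cdot 5\right) - \frac{1}{20}} = \sqrt{\left(-6 - 10\right) - \frac{1}{20}} = \sqrt{-16 - \frac{1}{20}} = \sqrt{- \frac{321}{20}} = \frac{i \sqrt{1605}}{10} \approx 4.0062 i$)
$I^{4} = \left(\frac{i \sqrt{1605}}{10}\right)^{4} = \frac{103041}{400}$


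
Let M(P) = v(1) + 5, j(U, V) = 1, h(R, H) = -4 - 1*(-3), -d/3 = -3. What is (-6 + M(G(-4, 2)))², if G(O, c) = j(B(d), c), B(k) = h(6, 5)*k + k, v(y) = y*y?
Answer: 0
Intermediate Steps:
d = 9 (d = -3*(-3) = 9)
v(y) = y²
h(R, H) = -1 (h(R, H) = -4 + 3 = -1)
B(k) = 0 (B(k) = -k + k = 0)
G(O, c) = 1
M(P) = 6 (M(P) = 1² + 5 = 1 + 5 = 6)
(-6 + M(G(-4, 2)))² = (-6 + 6)² = 0² = 0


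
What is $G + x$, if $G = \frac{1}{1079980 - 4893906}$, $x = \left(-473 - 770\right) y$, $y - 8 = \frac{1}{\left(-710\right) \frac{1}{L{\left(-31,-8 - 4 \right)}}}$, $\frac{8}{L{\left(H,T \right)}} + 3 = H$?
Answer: $- \frac{228890961095111}{23017043410} \approx -9944.4$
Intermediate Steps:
$L{\left(H,T \right)} = \frac{8}{-3 + H}$
$y = \frac{48282}{6035}$ ($y = 8 + \frac{1}{\left(-710\right) \frac{1}{8 \frac{1}{-3 - 31}}} = 8 + \frac{1}{\left(-710\right) \frac{1}{8 \frac{1}{-34}}} = 8 + \frac{1}{\left(-710\right) \frac{1}{8 \left(- \frac{1}{34}\right)}} = 8 + \frac{1}{\left(-710\right) \frac{1}{- \frac{4}{17}}} = 8 + \frac{1}{\left(-710\right) \left(- \frac{17}{4}\right)} = 8 + \frac{1}{\frac{6035}{2}} = 8 + \frac{2}{6035} = \frac{48282}{6035} \approx 8.0003$)
$x = - \frac{60014526}{6035}$ ($x = \left(-473 - 770\right) \frac{48282}{6035} = \left(-1243\right) \frac{48282}{6035} = - \frac{60014526}{6035} \approx -9944.4$)
$G = - \frac{1}{3813926}$ ($G = \frac{1}{-3813926} = - \frac{1}{3813926} \approx -2.622 \cdot 10^{-7}$)
$G + x = - \frac{1}{3813926} - \frac{60014526}{6035} = - \frac{228890961095111}{23017043410}$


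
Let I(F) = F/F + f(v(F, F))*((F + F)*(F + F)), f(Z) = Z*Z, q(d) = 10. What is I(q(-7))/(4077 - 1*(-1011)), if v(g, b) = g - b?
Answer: 1/5088 ≈ 0.00019654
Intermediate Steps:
f(Z) = Z²
I(F) = 1 (I(F) = F/F + (F - F)²*((F + F)*(F + F)) = 1 + 0²*((2*F)*(2*F)) = 1 + 0*(4*F²) = 1 + 0 = 1)
I(q(-7))/(4077 - 1*(-1011)) = 1/(4077 - 1*(-1011)) = 1/(4077 + 1011) = 1/5088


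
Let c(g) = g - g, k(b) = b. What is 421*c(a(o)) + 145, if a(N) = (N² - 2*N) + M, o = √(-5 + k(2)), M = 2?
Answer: 145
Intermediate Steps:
o = I*√3 (o = √(-5 + 2) = √(-3) = I*√3 ≈ 1.732*I)
a(N) = 2 + N² - 2*N (a(N) = (N² - 2*N) + 2 = 2 + N² - 2*N)
c(g) = 0
421*c(a(o)) + 145 = 421*0 + 145 = 0 + 145 = 145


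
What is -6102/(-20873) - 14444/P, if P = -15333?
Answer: 395051578/320045709 ≈ 1.2344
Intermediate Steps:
-6102/(-20873) - 14444/P = -6102/(-20873) - 14444/(-15333) = -6102*(-1/20873) - 14444*(-1/15333) = 6102/20873 + 14444/15333 = 395051578/320045709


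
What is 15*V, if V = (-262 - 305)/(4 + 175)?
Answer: -8505/179 ≈ -47.514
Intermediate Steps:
V = -567/179 ≈ -3.1676
15*V = 15*(-567/179) = -8505/179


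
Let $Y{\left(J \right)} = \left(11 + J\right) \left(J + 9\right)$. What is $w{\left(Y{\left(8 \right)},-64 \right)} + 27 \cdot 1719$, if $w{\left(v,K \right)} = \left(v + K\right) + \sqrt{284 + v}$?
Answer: $46672 + \sqrt{607} \approx 46697.0$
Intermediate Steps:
$Y{\left(J \right)} = \left(9 + J\right) \left(11 + J\right)$ ($Y{\left(J \right)} = \left(11 + J\right) \left(9 + J\right) = \left(9 + J\right) \left(11 + J\right)$)
$w{\left(v,K \right)} = K + v + \sqrt{284 + v}$ ($w{\left(v,K \right)} = \left(K + v\right) + \sqrt{284 + v} = K + v + \sqrt{284 + v}$)
$w{\left(Y{\left(8 \right)},-64 \right)} + 27 \cdot 1719 = \left(-64 + \left(99 + 8^{2} + 20 \cdot 8\right) + \sqrt{284 + \left(99 + 8^{2} + 20 \cdot 8\right)}\right) + 27 \cdot 1719 = \left(-64 + \left(99 + 64 + 160\right) + \sqrt{284 + \left(99 + 64 + 160\right)}\right) + 46413 = \left(-64 + 323 + \sqrt{284 + 323}\right) + 46413 = \left(-64 + 323 + \sqrt{607}\right) + 46413 = \left(259 + \sqrt{607}\right) + 46413 = 46672 + \sqrt{607}$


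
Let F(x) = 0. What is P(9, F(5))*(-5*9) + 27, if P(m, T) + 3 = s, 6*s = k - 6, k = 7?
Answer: 309/2 ≈ 154.50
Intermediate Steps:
s = ⅙ (s = (7 - 6)/6 = (⅙)*1 = ⅙ ≈ 0.16667)
P(m, T) = -17/6 (P(m, T) = -3 + ⅙ = -17/6)
P(9, F(5))*(-5*9) + 27 = -(-85)*9/6 + 27 = -17/6*(-45) + 27 = 255/2 + 27 = 309/2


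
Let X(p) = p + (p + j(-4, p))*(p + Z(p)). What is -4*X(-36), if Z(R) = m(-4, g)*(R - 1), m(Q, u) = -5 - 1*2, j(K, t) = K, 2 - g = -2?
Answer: 35824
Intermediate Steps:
g = 4 (g = 2 - 1*(-2) = 2 + 2 = 4)
m(Q, u) = -7 (m(Q, u) = -5 - 2 = -7)
Z(R) = 7 - 7*R (Z(R) = -7*(R - 1) = -7*(-1 + R) = 7 - 7*R)
X(p) = p + (-4 + p)*(7 - 6*p) (X(p) = p + (p - 4)*(p + (7 - 7*p)) = p + (-4 + p)*(7 - 6*p))
-4*X(-36) = -4*(-28 - 6*(-36)**2 + 32*(-36)) = -4*(-28 - 6*1296 - 1152) = -4*(-28 - 7776 - 1152) = -4*(-8956) = 35824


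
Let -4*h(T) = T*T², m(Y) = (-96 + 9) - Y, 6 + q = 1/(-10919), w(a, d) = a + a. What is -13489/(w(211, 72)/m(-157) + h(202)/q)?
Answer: -6186122845/157500757399 ≈ -0.039277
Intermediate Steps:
w(a, d) = 2*a
q = -65515/10919 (q = -6 + 1/(-10919) = -6 - 1/10919 = -65515/10919 ≈ -6.0001)
m(Y) = -87 - Y
h(T) = -T³/4 (h(T) = -T*T²/4 = -T³/4)
-13489/(w(211, 72)/m(-157) + h(202)/q) = -13489/((2*211)/(-87 - 1*(-157)) + (-¼*202³)/(-65515/10919)) = -13489/(422/(-87 + 157) - ¼*8242408*(-10919/65515)) = -13489/(422/70 - 2060602*(-10919/65515)) = -13489/(422*(1/70) + 22499713238/65515) = -13489/(211/35 + 22499713238/65515) = -13489/157500757399/458605 = -13489*458605/157500757399 = -6186122845/157500757399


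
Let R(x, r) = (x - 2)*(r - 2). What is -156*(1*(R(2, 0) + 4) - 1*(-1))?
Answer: -780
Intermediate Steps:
R(x, r) = (-2 + r)*(-2 + x) (R(x, r) = (-2 + x)*(-2 + r) = (-2 + r)*(-2 + x))
-156*(1*(R(2, 0) + 4) - 1*(-1)) = -156*(1*((4 - 2*0 - 2*2 + 0*2) + 4) - 1*(-1)) = -156*(1*((4 + 0 - 4 + 0) + 4) + 1) = -156*(1*(0 + 4) + 1) = -156*(1*4 + 1) = -156*(4 + 1) = -156*5 = -780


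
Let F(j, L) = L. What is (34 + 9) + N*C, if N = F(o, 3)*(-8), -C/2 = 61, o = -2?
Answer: 2971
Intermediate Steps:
C = -122 (C = -2*61 = -122)
N = -24 (N = 3*(-8) = -24)
(34 + 9) + N*C = (34 + 9) - 24*(-122) = 43 + 2928 = 2971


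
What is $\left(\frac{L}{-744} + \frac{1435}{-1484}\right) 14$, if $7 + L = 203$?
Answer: $- \frac{169813}{9858} \approx -17.226$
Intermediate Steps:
$L = 196$ ($L = -7 + 203 = 196$)
$\left(\frac{L}{-744} + \frac{1435}{-1484}\right) 14 = \left(\frac{196}{-744} + \frac{1435}{-1484}\right) 14 = \left(196 \left(- \frac{1}{744}\right) + 1435 \left(- \frac{1}{1484}\right)\right) 14 = \left(- \frac{49}{186} - \frac{205}{212}\right) 14 = \left(- \frac{24259}{19716}\right) 14 = - \frac{169813}{9858}$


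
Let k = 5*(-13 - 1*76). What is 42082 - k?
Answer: 42527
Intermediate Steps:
k = -445 (k = 5*(-13 - 76) = 5*(-89) = -445)
42082 - k = 42082 - 1*(-445) = 42082 + 445 = 42527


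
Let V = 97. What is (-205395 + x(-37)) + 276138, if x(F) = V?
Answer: 70840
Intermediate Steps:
x(F) = 97
(-205395 + x(-37)) + 276138 = (-205395 + 97) + 276138 = -205298 + 276138 = 70840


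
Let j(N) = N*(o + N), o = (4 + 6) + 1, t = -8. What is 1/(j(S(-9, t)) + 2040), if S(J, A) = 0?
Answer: 1/2040 ≈ 0.00049020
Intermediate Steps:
o = 11 (o = 10 + 1 = 11)
j(N) = N*(11 + N)
1/(j(S(-9, t)) + 2040) = 1/(0*(11 + 0) + 2040) = 1/(0*11 + 2040) = 1/(0 + 2040) = 1/2040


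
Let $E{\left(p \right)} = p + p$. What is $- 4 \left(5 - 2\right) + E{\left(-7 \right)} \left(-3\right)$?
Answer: $30$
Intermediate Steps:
$E{\left(p \right)} = 2 p$
$- 4 \left(5 - 2\right) + E{\left(-7 \right)} \left(-3\right) = - 4 \left(5 - 2\right) + 2 \left(-7\right) \left(-3\right) = \left(-4\right) 3 - -42 = -12 + 42 = 30$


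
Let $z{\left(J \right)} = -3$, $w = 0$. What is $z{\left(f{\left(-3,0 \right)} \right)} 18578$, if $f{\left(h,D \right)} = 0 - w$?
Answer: $-55734$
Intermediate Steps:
$f{\left(h,D \right)} = 0$ ($f{\left(h,D \right)} = 0 - 0 = 0 + 0 = 0$)
$z{\left(f{\left(-3,0 \right)} \right)} 18578 = \left(-3\right) 18578 = -55734$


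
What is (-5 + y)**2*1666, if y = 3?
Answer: 6664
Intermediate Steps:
(-5 + y)**2*1666 = (-5 + 3)**2*1666 = (-2)**2*1666 = 4*1666 = 6664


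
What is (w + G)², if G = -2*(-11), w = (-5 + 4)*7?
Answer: 225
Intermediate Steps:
w = -7 (w = -1*7 = -7)
G = 22
(w + G)² = (-7 + 22)² = 15² = 225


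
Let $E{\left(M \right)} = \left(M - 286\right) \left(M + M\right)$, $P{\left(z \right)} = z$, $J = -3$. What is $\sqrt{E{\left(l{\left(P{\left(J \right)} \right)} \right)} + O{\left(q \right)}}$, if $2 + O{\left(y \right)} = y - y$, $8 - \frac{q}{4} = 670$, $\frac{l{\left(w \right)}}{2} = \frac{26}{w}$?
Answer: $\frac{11 \sqrt{782}}{3} \approx 102.54$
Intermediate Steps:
$l{\left(w \right)} = \frac{52}{w}$ ($l{\left(w \right)} = 2 \frac{26}{w} = \frac{52}{w}$)
$q = -2648$ ($q = 32 - 2680 = -2648$)
$E{\left(M \right)} = 2 M \left(-286 + M\right)$ ($E{\left(M \right)} = \left(-286 + M\right) 2 M = 2 M \left(-286 + M\right)$)
$O{\left(y \right)} = -2$ ($O{\left(y \right)} = -2 + \left(y - y\right) = -2 + 0 = -2$)
$\sqrt{E{\left(l{\left(P{\left(J \right)} \right)} \right)} + O{\left(q \right)}} = \sqrt{2 \frac{52}{-3} \left(-286 + \frac{52}{-3}\right) - 2} = \sqrt{2 \cdot 52 \left(- \frac{1}{3}\right) \left(-286 + 52 \left(- \frac{1}{3}\right)\right) - 2} = \sqrt{2 \left(- \frac{52}{3}\right) \left(-286 - \frac{52}{3}\right) - 2} = \sqrt{2 \left(- \frac{52}{3}\right) \left(- \frac{910}{3}\right) - 2} = \sqrt{\frac{94640}{9} - 2} = \sqrt{\frac{94622}{9}} = \frac{11 \sqrt{782}}{3}$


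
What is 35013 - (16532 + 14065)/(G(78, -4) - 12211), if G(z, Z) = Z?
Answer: 61102056/1745 ≈ 35016.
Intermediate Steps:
35013 - (16532 + 14065)/(G(78, -4) - 12211) = 35013 - (16532 + 14065)/(-4 - 12211) = 35013 - 30597/(-12215) = 35013 - 30597*(-1)/12215 = 35013 - 1*(-4371/1745) = 35013 + 4371/1745 = 61102056/1745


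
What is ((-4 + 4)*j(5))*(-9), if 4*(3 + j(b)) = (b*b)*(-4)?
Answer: 0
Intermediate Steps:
j(b) = -3 - b² (j(b) = -3 + ((b*b)*(-4))/4 = -3 + (b²*(-4))/4 = -3 + (-4*b²)/4 = -3 - b²)
((-4 + 4)*j(5))*(-9) = ((-4 + 4)*(-3 - 1*5²))*(-9) = (0*(-3 - 1*25))*(-9) = (0*(-3 - 25))*(-9) = (0*(-28))*(-9) = 0*(-9) = 0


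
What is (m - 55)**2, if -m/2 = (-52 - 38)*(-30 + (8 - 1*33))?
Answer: 99102025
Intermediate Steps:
m = -9900 (m = -2*(-52 - 38)*(-30 + (8 - 1*33)) = -(-180)*(-30 + (8 - 33)) = -(-180)*(-30 - 25) = -(-180)*(-55) = -2*4950 = -9900)
(m - 55)**2 = (-9900 - 55)**2 = (-9955)**2 = 99102025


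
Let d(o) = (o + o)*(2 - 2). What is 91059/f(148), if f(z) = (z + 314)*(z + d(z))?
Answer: 30353/22792 ≈ 1.3317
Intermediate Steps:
d(o) = 0 (d(o) = (2*o)*0 = 0)
f(z) = z*(314 + z) (f(z) = (z + 314)*(z + 0) = (314 + z)*z = z*(314 + z))
91059/f(148) = 91059/((148*(314 + 148))) = 91059/((148*462)) = 91059/68376 = 91059*(1/68376) = 30353/22792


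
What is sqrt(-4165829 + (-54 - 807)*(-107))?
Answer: I*sqrt(4073702) ≈ 2018.3*I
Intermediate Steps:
sqrt(-4165829 + (-54 - 807)*(-107)) = sqrt(-4165829 - 861*(-107)) = sqrt(-4165829 + 92127) = sqrt(-4073702) = I*sqrt(4073702)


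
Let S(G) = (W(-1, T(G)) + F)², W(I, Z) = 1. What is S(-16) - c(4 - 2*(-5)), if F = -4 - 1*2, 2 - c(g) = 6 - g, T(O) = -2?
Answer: 15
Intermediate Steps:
c(g) = -4 + g (c(g) = 2 - (6 - g) = 2 + (-6 + g) = -4 + g)
F = -6 (F = -4 - 2 = -6)
S(G) = 25 (S(G) = (1 - 6)² = (-5)² = 25)
S(-16) - c(4 - 2*(-5)) = 25 - (-4 + (4 - 2*(-5))) = 25 - (-4 + (4 + 10)) = 25 - (-4 + 14) = 25 - 1*10 = 25 - 10 = 15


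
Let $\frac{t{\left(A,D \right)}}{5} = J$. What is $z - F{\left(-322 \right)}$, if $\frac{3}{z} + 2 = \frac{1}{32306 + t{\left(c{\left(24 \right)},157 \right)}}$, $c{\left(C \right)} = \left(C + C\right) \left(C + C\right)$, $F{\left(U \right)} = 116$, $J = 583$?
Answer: $- \frac{8276819}{70441} \approx -117.5$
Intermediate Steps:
$c{\left(C \right)} = 4 C^{2}$ ($c{\left(C \right)} = 2 C 2 C = 4 C^{2}$)
$t{\left(A,D \right)} = 2915$ ($t{\left(A,D \right)} = 5 \cdot 583 = 2915$)
$z = - \frac{105663}{70441}$ ($z = \frac{3}{-2 + \frac{1}{32306 + 2915}} = \frac{3}{-2 + \frac{1}{35221}} = \frac{3}{- \frac{70441}{35221}} = 3 \left(- \frac{35221}{70441}\right) = - \frac{105663}{70441} \approx -1.5$)
$z - F{\left(-322 \right)} = - \frac{105663}{70441} - 116 = - \frac{8276819}{70441}$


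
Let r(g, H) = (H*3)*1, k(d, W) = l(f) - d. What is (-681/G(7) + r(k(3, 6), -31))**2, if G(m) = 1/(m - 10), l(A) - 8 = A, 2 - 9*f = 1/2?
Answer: 3802500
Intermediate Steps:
f = 1/6 (f = 2/9 - 1/9/2 = 2/9 - 1/9*1/2 = 2/9 - 1/18 = 1/6 ≈ 0.16667)
l(A) = 8 + A
G(m) = 1/(-10 + m)
k(d, W) = 49/6 - d (k(d, W) = (8 + 1/6) - d = 49/6 - d)
r(g, H) = 3*H (r(g, H) = (3*H)*1 = 3*H)
(-681/G(7) + r(k(3, 6), -31))**2 = (-681/(1/(-10 + 7)) + 3*(-31))**2 = (-681/(1/(-3)) - 93)**2 = (-681/(-1/3) - 93)**2 = (-681*(-3) - 93)**2 = (2043 - 93)**2 = 1950**2 = 3802500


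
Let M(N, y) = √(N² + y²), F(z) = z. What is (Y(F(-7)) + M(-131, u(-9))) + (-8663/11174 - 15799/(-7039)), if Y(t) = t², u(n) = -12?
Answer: 3969594683/78653786 + √17305 ≈ 182.02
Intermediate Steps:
(Y(F(-7)) + M(-131, u(-9))) + (-8663/11174 - 15799/(-7039)) = ((-7)² + √((-131)² + (-12)²)) + (-8663/11174 - 15799/(-7039)) = (49 + √(17161 + 144)) + (-8663*1/11174 - 15799*(-1/7039)) = (49 + √17305) + (-8663/11174 + 15799/7039) = (49 + √17305) + 115559169/78653786 = 3969594683/78653786 + √17305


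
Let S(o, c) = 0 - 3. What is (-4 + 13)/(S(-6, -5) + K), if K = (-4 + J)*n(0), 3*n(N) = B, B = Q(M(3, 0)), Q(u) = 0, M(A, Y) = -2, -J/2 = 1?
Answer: -3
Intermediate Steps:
J = -2 (J = -2*1 = -2)
B = 0
S(o, c) = -3
n(N) = 0 (n(N) = (⅓)*0 = 0)
K = 0 (K = (-4 - 2)*0 = -6*0 = 0)
(-4 + 13)/(S(-6, -5) + K) = (-4 + 13)/(-3 + 0) = 9/(-3) = -⅓*9 = -3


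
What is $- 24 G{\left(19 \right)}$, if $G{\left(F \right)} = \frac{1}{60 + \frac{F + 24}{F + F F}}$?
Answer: $- \frac{9120}{22843} \approx -0.39925$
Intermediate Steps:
$G{\left(F \right)} = \frac{1}{60 + \frac{24 + F}{F + F^{2}}}$
$- 24 G{\left(19 \right)} = - 24 \frac{19 \left(1 + 19\right)}{24 + 60 \cdot 19^{2} + 61 \cdot 19} = - 24 \cdot 19 \frac{1}{24 + 60 \cdot 361 + 1159} \cdot 20 = - 24 \cdot 19 \frac{1}{24 + 21660 + 1159} \cdot 20 = - 24 \cdot 19 \cdot \frac{1}{22843} \cdot 20 = \left(-24\right) \frac{380}{22843} = - \frac{9120}{22843}$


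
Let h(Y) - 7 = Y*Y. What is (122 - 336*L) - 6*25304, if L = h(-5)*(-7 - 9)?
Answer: 20330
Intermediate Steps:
h(Y) = 7 + Y² (h(Y) = 7 + Y*Y = 7 + Y²)
L = -512 (L = (7 + (-5)²)*(-7 - 9) = (7 + 25)*(-16) = 32*(-16) = -512)
(122 - 336*L) - 6*25304 = (122 - 336*(-512)) - 6*25304 = (122 + 172032) - 151824 = 172154 - 151824 = 20330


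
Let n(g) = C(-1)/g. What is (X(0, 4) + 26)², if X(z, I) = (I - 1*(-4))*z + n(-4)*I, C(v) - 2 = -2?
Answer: 676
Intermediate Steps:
C(v) = 0 (C(v) = 2 - 2 = 0)
n(g) = 0 (n(g) = 0/g = 0)
X(z, I) = z*(4 + I) (X(z, I) = (I - 1*(-4))*z + 0*I = (I + 4)*z + 0 = (4 + I)*z + 0 = z*(4 + I) + 0 = z*(4 + I))
(X(0, 4) + 26)² = (0*(4 + 4) + 26)² = (0*8 + 26)² = (0 + 26)² = 26² = 676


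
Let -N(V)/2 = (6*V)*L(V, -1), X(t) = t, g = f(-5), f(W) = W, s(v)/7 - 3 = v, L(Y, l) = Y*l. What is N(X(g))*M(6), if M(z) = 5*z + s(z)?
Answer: 27900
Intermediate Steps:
s(v) = 21 + 7*v
M(z) = 21 + 12*z (M(z) = 5*z + (21 + 7*z) = 21 + 12*z)
g = -5
N(V) = 12*V² (N(V) = -2*6*V*V*(-1) = -2*6*V*(-V) = -(-12)*V² = 12*V²)
N(X(g))*M(6) = (12*(-5)²)*(21 + 12*6) = (12*25)*(21 + 72) = 300*93 = 27900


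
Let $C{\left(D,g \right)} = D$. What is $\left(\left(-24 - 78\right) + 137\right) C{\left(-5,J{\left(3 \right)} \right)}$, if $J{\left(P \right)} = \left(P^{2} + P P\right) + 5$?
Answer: $-175$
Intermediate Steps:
$J{\left(P \right)} = 5 + 2 P^{2}$ ($J{\left(P \right)} = \left(P^{2} + P^{2}\right) + 5 = 2 P^{2} + 5 = 5 + 2 P^{2}$)
$\left(\left(-24 - 78\right) + 137\right) C{\left(-5,J{\left(3 \right)} \right)} = \left(\left(-24 - 78\right) + 137\right) \left(-5\right) = \left(-102 + 137\right) \left(-5\right) = 35 \left(-5\right) = -175$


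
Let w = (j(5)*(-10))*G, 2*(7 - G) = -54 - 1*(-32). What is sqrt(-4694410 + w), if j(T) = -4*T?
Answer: I*sqrt(4690810) ≈ 2165.8*I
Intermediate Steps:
G = 18 (G = 7 - (-54 - 1*(-32))/2 = 7 - (-54 + 32)/2 = 7 - 1/2*(-22) = 7 + 11 = 18)
w = 3600 (w = (-4*5*(-10))*18 = -20*(-10)*18 = 200*18 = 3600)
sqrt(-4694410 + w) = sqrt(-4694410 + 3600) = sqrt(-4690810) = I*sqrt(4690810)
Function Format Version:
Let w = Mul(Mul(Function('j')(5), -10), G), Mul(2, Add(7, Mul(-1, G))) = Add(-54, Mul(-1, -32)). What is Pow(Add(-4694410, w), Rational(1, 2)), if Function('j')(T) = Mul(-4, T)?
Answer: Mul(I, Pow(4690810, Rational(1, 2))) ≈ Mul(2165.8, I)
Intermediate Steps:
G = 18 (G = Add(7, Mul(Rational(-1, 2), Add(-54, Mul(-1, -32)))) = Add(7, Mul(Rational(-1, 2), Add(-54, 32))) = Add(7, Mul(Rational(-1, 2), -22)) = Add(7, 11) = 18)
w = 3600 (w = Mul(Mul(Mul(-4, 5), -10), 18) = Mul(Mul(-20, -10), 18) = Mul(200, 18) = 3600)
Pow(Add(-4694410, w), Rational(1, 2)) = Pow(Add(-4694410, 3600), Rational(1, 2)) = Pow(-4690810, Rational(1, 2)) = Mul(I, Pow(4690810, Rational(1, 2)))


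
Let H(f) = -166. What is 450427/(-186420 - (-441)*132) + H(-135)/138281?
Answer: -62306778515/17728730448 ≈ -3.5145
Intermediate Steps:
450427/(-186420 - (-441)*132) + H(-135)/138281 = 450427/(-186420 - (-441)*132) - 166/138281 = 450427/(-186420 - 1*(-58212)) - 166*1/138281 = 450427/(-186420 + 58212) - 166/138281 = 450427/(-128208) - 166/138281 = 450427*(-1/128208) - 166/138281 = -450427/128208 - 166/138281 = -62306778515/17728730448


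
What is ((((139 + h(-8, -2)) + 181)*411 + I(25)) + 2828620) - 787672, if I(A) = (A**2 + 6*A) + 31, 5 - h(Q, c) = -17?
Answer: 2182316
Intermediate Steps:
h(Q, c) = 22 (h(Q, c) = 5 - 1*(-17) = 5 + 17 = 22)
I(A) = 31 + A**2 + 6*A
((((139 + h(-8, -2)) + 181)*411 + I(25)) + 2828620) - 787672 = ((((139 + 22) + 181)*411 + (31 + 25**2 + 6*25)) + 2828620) - 787672 = (((161 + 181)*411 + (31 + 625 + 150)) + 2828620) - 787672 = ((342*411 + 806) + 2828620) - 787672 = ((140562 + 806) + 2828620) - 787672 = (141368 + 2828620) - 787672 = 2969988 - 787672 = 2182316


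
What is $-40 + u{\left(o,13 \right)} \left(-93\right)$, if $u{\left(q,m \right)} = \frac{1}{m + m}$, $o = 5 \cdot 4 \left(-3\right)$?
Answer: $- \frac{1133}{26} \approx -43.577$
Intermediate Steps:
$o = -60$ ($o = 5 \left(-12\right) = -60$)
$u{\left(q,m \right)} = \frac{1}{2 m}$
$-40 + u{\left(o,13 \right)} \left(-93\right) = -40 + \frac{1}{2 \cdot 13} \left(-93\right) = -40 + \frac{1}{2} \cdot \frac{1}{13} \left(-93\right) = -40 + \frac{1}{26} \left(-93\right) = -40 - \frac{93}{26} = - \frac{1133}{26}$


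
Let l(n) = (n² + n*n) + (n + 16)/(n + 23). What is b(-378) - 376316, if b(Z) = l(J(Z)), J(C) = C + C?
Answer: 562032888/733 ≈ 7.6676e+5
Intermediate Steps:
J(C) = 2*C
l(n) = 2*n² + (16 + n)/(23 + n) (l(n) = (n² + n²) + (16 + n)/(23 + n) = 2*n² + (16 + n)/(23 + n))
b(Z) = (16 + 2*Z + 16*Z³ + 184*Z²)/(23 + 2*Z) (b(Z) = (16 + 2*Z + 2*(2*Z)³ + 46*(2*Z)²)/(23 + 2*Z) = (16 + 2*Z + 2*(8*Z³) + 46*(4*Z²))/(23 + 2*Z) = (16 + 2*Z + 16*Z³ + 184*Z²)/(23 + 2*Z))
b(-378) - 376316 = 2*(8 - 378 + 8*(-378)³ + 92*(-378)²)/(23 + 2*(-378)) - 376316 = 2*(8 - 378 + 8*(-54010152) + 92*142884)/(23 - 756) - 376316 = 2*(8 - 378 - 432081216 + 13145328)/(-733) - 376316 = 2*(-1/733)*(-418936258) - 376316 = 837872516/733 - 376316 = 562032888/733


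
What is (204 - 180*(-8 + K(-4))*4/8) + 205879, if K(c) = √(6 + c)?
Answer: 206803 - 90*√2 ≈ 2.0668e+5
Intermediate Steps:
(204 - 180*(-8 + K(-4))*4/8) + 205879 = (204 - 180*(-8 + √(6 - 4))*4/8) + 205879 = (204 - 180*(-8 + √2)*4*(⅛)) + 205879 = (204 - 180*(-8 + √2)/2) + 205879 = (204 - 180*(-4 + √2/2)) + 205879 = (204 + (720 - 90*√2)) + 205879 = (924 - 90*√2) + 205879 = 206803 - 90*√2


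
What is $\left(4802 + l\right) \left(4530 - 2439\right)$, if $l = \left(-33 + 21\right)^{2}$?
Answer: $10342086$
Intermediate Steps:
$l = 144$ ($l = \left(-12\right)^{2} = 144$)
$\left(4802 + l\right) \left(4530 - 2439\right) = \left(4802 + 144\right) \left(4530 - 2439\right) = 4946 \cdot 2091 = 10342086$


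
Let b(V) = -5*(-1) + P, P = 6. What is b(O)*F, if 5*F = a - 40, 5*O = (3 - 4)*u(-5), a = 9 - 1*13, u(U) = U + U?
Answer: -484/5 ≈ -96.800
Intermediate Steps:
u(U) = 2*U
a = -4 (a = 9 - 13 = -4)
O = 2 (O = ((3 - 4)*(2*(-5)))/5 = (-1*(-10))/5 = (1/5)*10 = 2)
b(V) = 11 (b(V) = -5*(-1) + 6 = 5 + 6 = 11)
F = -44/5 (F = (-4 - 40)/5 = (1/5)*(-44) = -44/5 ≈ -8.8000)
b(O)*F = 11*(-44/5) = -484/5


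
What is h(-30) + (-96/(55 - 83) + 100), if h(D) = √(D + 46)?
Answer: 752/7 ≈ 107.43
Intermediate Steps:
h(D) = √(46 + D)
h(-30) + (-96/(55 - 83) + 100) = √(46 - 30) + (-96/(55 - 83) + 100) = √16 + (-96/(-28) + 100) = 4 + (-96*(-1/28) + 100) = 4 + (24/7 + 100) = 4 + 724/7 = 752/7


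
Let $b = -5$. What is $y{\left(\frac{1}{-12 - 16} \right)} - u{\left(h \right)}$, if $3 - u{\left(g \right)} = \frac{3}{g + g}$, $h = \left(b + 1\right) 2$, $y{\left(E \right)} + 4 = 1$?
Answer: $- \frac{99}{16} \approx -6.1875$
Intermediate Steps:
$y{\left(E \right)} = -3$ ($y{\left(E \right)} = -4 + 1 = -3$)
$h = -8$ ($h = \left(-5 + 1\right) 2 = \left(-4\right) 2 = -8$)
$u{\left(g \right)} = 3 - \frac{3}{2 g}$ ($u{\left(g \right)} = 3 - \frac{3}{g + g} = 3 - \frac{3}{2 g}$)
$y{\left(\frac{1}{-12 - 16} \right)} - u{\left(h \right)} = -3 - \left(3 - \frac{3}{2 \left(-8\right)}\right) = -3 - \left(3 - - \frac{3}{16}\right) = -3 - \left(3 + \frac{3}{16}\right) = -3 - \frac{51}{16} = - \frac{99}{16}$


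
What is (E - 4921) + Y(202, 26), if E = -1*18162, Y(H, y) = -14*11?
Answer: -23237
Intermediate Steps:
Y(H, y) = -154
E = -18162
(E - 4921) + Y(202, 26) = (-18162 - 4921) - 154 = -23083 - 154 = -23237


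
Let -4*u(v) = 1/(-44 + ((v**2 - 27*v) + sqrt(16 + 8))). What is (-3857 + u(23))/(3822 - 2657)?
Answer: -7124647/2151988 + sqrt(6)/43039760 ≈ -3.3107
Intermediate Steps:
u(v) = -1/(4*(-44 + v**2 - 27*v + 2*sqrt(6))) (u(v) = -1/(4*(-44 + ((v**2 - 27*v) + sqrt(16 + 8)))) = -1/(4*(-44 + ((v**2 - 27*v) + sqrt(24)))) = -1/(4*(-44 + ((v**2 - 27*v) + 2*sqrt(6)))) = -1/(4*(-44 + (v**2 - 27*v + 2*sqrt(6)))) = -1/(4*(-44 + v**2 - 27*v + 2*sqrt(6))))
(-3857 + u(23))/(3822 - 2657) = (-3857 - 1/(-176 - 108*23 + 4*23**2 + 8*sqrt(6)))/(3822 - 2657) = (-3857 - 1/(-176 - 2484 + 4*529 + 8*sqrt(6)))/1165 = (-3857 - 1/(-176 - 2484 + 2116 + 8*sqrt(6)))*(1/1165) = (-3857 - 1/(-544 + 8*sqrt(6)))*(1/1165) = -3857/1165 - 1/(1165*(-544 + 8*sqrt(6)))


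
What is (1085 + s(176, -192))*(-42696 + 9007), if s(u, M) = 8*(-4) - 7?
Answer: -35238694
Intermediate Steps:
s(u, M) = -39 (s(u, M) = -32 - 7 = -39)
(1085 + s(176, -192))*(-42696 + 9007) = (1085 - 39)*(-42696 + 9007) = 1046*(-33689) = -35238694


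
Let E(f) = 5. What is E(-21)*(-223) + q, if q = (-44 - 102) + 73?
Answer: -1188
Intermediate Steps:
q = -73 (q = -146 + 73 = -73)
E(-21)*(-223) + q = 5*(-223) - 73 = -1115 - 73 = -1188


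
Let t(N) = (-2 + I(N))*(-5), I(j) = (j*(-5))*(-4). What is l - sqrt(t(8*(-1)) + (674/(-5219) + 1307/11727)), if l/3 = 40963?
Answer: 122889 - 7*sqrt(6879951676501145)/20401071 ≈ 1.2286e+5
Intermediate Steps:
l = 122889 (l = 3*40963 = 122889)
I(j) = 20*j (I(j) = -5*j*(-4) = 20*j)
t(N) = 10 - 100*N (t(N) = (-2 + 20*N)*(-5) = 10 - 100*N)
l - sqrt(t(8*(-1)) + (674/(-5219) + 1307/11727)) = 122889 - sqrt((10 - 800*(-1)) + (674/(-5219) + 1307/11727)) = 122889 - sqrt((10 - 100*(-8)) + (674*(-1/5219) + 1307*(1/11727))) = 122889 - sqrt((10 + 800) + (-674/5219 + 1307/11727)) = 122889 - sqrt(810 - 1082765/61203213) = 122889 - sqrt(49573519765/61203213) = 122889 - 7*sqrt(6879951676501145)/20401071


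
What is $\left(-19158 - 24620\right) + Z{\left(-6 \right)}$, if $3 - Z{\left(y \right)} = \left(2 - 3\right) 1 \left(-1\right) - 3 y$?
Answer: $-43794$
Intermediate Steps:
$Z{\left(y \right)} = 2 + 3 y$ ($Z{\left(y \right)} = 3 - \left(\left(2 - 3\right) 1 \left(-1\right) - 3 y\right) = 3 - \left(\left(-1\right) 1 \left(-1\right) - 3 y\right) = 3 - \left(\left(-1\right) \left(-1\right) - 3 y\right) = 3 - \left(1 - 3 y\right) = 3 + \left(-1 + 3 y\right) = 2 + 3 y$)
$\left(-19158 - 24620\right) + Z{\left(-6 \right)} = \left(-19158 - 24620\right) + \left(2 + 3 \left(-6\right)\right) = \left(-19158 - 24620\right) + \left(2 - 18\right) = -43778 - 16 = -43794$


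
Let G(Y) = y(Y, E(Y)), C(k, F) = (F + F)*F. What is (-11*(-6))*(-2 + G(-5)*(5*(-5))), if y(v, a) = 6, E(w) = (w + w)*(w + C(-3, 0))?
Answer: -10032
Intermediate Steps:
C(k, F) = 2*F² (C(k, F) = (2*F)*F = 2*F²)
E(w) = 2*w² (E(w) = (w + w)*(w + 2*0²) = (2*w)*(w + 2*0) = (2*w)*(w + 0) = (2*w)*w = 2*w²)
G(Y) = 6
(-11*(-6))*(-2 + G(-5)*(5*(-5))) = (-11*(-6))*(-2 + 6*(5*(-5))) = 66*(-2 + 6*(-25)) = 66*(-2 - 150) = 66*(-152) = -10032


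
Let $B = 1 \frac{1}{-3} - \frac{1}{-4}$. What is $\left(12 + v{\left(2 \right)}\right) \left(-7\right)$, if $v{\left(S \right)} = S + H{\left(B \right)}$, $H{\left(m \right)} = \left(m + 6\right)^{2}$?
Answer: $- \frac{49399}{144} \approx -343.05$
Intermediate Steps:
$B = - \frac{1}{12}$ ($B = 1 \left(- \frac{1}{3}\right) - - \frac{1}{4} = - \frac{1}{3} + \frac{1}{4} = - \frac{1}{12} \approx -0.083333$)
$H{\left(m \right)} = \left(6 + m\right)^{2}$
$v{\left(S \right)} = \frac{5041}{144} + S$ ($v{\left(S \right)} = S + \left(6 - \frac{1}{12}\right)^{2} = S + \left(\frac{71}{12}\right)^{2} = S + \frac{5041}{144} = \frac{5041}{144} + S$)
$\left(12 + v{\left(2 \right)}\right) \left(-7\right) = \left(12 + \left(\frac{5041}{144} + 2\right)\right) \left(-7\right) = \left(12 + \frac{5329}{144}\right) \left(-7\right) = \frac{7057}{144} \left(-7\right) = - \frac{49399}{144}$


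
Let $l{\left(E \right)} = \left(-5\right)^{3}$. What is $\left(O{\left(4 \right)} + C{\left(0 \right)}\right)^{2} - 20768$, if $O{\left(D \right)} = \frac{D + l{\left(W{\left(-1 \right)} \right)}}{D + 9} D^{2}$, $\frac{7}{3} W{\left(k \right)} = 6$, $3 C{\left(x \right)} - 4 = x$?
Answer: $\frac{1543408}{1521} \approx 1014.7$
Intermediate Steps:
$C{\left(x \right)} = \frac{4}{3} + \frac{x}{3}$
$W{\left(k \right)} = \frac{18}{7}$ ($W{\left(k \right)} = \frac{3}{7} \cdot 6 = \frac{18}{7}$)
$l{\left(E \right)} = -125$
$O{\left(D \right)} = \frac{D^{2} \left(-125 + D\right)}{9 + D}$ ($O{\left(D \right)} = \frac{D - 125}{D + 9} D^{2} = \frac{-125 + D}{9 + D} D^{2} = \frac{D^{2} \left(-125 + D\right)}{9 + D}$)
$\left(O{\left(4 \right)} + C{\left(0 \right)}\right)^{2} - 20768 = \left(\frac{4^{2} \left(-125 + 4\right)}{9 + 4} + \left(\frac{4}{3} + \frac{1}{3} \cdot 0\right)\right)^{2} - 20768 = \left(16 \cdot \frac{1}{13} \left(-121\right) + \left(\frac{4}{3} + 0\right)\right)^{2} - 20768 = \left(16 \cdot \frac{1}{13} \left(-121\right) + \frac{4}{3}\right)^{2} - 20768 = \left(- \frac{1936}{13} + \frac{4}{3}\right)^{2} - 20768 = \left(- \frac{5756}{39}\right)^{2} - 20768 = \frac{33131536}{1521} - 20768 = \frac{1543408}{1521}$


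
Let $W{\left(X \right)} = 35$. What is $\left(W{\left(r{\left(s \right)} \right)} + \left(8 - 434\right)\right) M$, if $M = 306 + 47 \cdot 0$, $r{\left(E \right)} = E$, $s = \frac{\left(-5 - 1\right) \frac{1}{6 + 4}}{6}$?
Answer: $-119646$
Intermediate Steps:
$s = - \frac{1}{10}$ ($s = - \frac{6}{10} \cdot \frac{1}{6} = \left(-6\right) \frac{1}{10} \cdot \frac{1}{6} = \left(- \frac{3}{5}\right) \frac{1}{6} = - \frac{1}{10} \approx -0.1$)
$M = 306$ ($M = 306 + 0 = 306$)
$\left(W{\left(r{\left(s \right)} \right)} + \left(8 - 434\right)\right) M = \left(35 + \left(8 - 434\right)\right) 306 = \left(35 - 426\right) 306 = \left(-391\right) 306 = -119646$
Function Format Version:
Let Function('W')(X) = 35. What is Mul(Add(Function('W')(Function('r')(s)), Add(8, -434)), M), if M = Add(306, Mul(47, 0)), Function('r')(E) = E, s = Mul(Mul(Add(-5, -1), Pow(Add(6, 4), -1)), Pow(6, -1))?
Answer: -119646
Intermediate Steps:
s = Rational(-1, 10) (s = Mul(Mul(-6, Pow(10, -1)), Rational(1, 6)) = Mul(Mul(-6, Rational(1, 10)), Rational(1, 6)) = Mul(Rational(-3, 5), Rational(1, 6)) = Rational(-1, 10) ≈ -0.10000)
M = 306 (M = Add(306, 0) = 306)
Mul(Add(Function('W')(Function('r')(s)), Add(8, -434)), M) = Mul(Add(35, Add(8, -434)), 306) = Mul(Add(35, -426), 306) = Mul(-391, 306) = -119646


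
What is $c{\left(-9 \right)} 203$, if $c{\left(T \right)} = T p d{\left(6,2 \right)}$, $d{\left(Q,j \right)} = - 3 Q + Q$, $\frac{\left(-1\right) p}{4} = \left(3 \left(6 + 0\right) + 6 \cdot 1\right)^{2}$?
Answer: $-50512896$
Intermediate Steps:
$p = -2304$ ($p = - 4 \left(3 \left(6 + 0\right) + 6 \cdot 1\right)^{2} = - 4 \left(3 \cdot 6 + 6\right)^{2} = - 4 \left(18 + 6\right)^{2} = - 4 \cdot 24^{2} = \left(-4\right) 576 = -2304$)
$d{\left(Q,j \right)} = - 2 Q$
$c{\left(T \right)} = 27648 T$ ($c{\left(T \right)} = T \left(-2304\right) \left(\left(-2\right) 6\right) = - 2304 T \left(-12\right) = 27648 T$)
$c{\left(-9 \right)} 203 = 27648 \left(-9\right) 203 = \left(-248832\right) 203 = -50512896$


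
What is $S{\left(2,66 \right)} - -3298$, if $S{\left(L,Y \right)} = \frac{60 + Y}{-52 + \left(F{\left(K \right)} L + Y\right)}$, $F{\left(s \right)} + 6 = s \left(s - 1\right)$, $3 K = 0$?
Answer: $3361$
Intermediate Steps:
$K = 0$ ($K = \frac{1}{3} \cdot 0 = 0$)
$F{\left(s \right)} = -6 + s \left(-1 + s\right)$ ($F{\left(s \right)} = -6 + s \left(s - 1\right) = -6 + s \left(-1 + s\right)$)
$S{\left(L,Y \right)} = \frac{60 + Y}{-52 + Y - 6 L}$ ($S{\left(L,Y \right)} = \frac{60 + Y}{-52 + \left(\left(-6 + 0^{2} - 0\right) L + Y\right)} = \frac{60 + Y}{-52 + \left(\left(-6 + 0 + 0\right) L + Y\right)} = \frac{60 + Y}{-52 - \left(- Y + 6 L\right)} = \frac{60 + Y}{-52 + Y - 6 L}$)
$S{\left(2,66 \right)} - -3298 = \frac{-60 - 66}{52 - 66 + 6 \cdot 2} - -3298 = \frac{-60 - 66}{52 - 66 + 12} + \left(-10791 + 14089\right) = \frac{1}{-2} \left(-126\right) + 3298 = \left(- \frac{1}{2}\right) \left(-126\right) + 3298 = 63 + 3298 = 3361$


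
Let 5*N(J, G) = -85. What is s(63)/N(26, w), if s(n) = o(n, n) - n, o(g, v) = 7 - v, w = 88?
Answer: 7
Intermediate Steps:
N(J, G) = -17 (N(J, G) = (⅕)*(-85) = -17)
s(n) = 7 - 2*n (s(n) = (7 - n) - n = 7 - 2*n)
s(63)/N(26, w) = (7 - 2*63)/(-17) = (7 - 126)*(-1/17) = -119*(-1/17) = 7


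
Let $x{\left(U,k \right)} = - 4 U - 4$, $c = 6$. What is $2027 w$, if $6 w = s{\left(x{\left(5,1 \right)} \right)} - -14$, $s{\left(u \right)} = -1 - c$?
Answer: $\frac{14189}{6} \approx 2364.8$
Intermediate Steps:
$x{\left(U,k \right)} = -4 - 4 U$
$s{\left(u \right)} = -7$ ($s{\left(u \right)} = -1 - 6 = -7$)
$w = \frac{7}{6}$ ($w = \frac{-7 - -14}{6} = \frac{-7 + 14}{6} = \frac{1}{6} \cdot 7 = \frac{7}{6} \approx 1.1667$)
$2027 w = 2027 \cdot \frac{7}{6} = \frac{14189}{6}$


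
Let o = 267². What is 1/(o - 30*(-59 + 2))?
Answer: 1/72999 ≈ 1.3699e-5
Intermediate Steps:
o = 71289
1/(o - 30*(-59 + 2)) = 1/(71289 - 30*(-59 + 2)) = 1/(71289 - 30*(-57)) = 1/(71289 + 1710) = 1/72999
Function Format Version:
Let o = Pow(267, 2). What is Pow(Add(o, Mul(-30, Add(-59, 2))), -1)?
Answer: Rational(1, 72999) ≈ 1.3699e-5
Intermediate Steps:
o = 71289
Pow(Add(o, Mul(-30, Add(-59, 2))), -1) = Pow(Add(71289, Mul(-30, Add(-59, 2))), -1) = Pow(Add(71289, Mul(-30, -57)), -1) = Pow(Add(71289, 1710), -1) = Pow(72999, -1) = Rational(1, 72999)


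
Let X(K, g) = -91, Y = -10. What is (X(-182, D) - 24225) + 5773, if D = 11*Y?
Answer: -18543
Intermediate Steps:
D = -110 (D = 11*(-10) = -110)
(X(-182, D) - 24225) + 5773 = (-91 - 24225) + 5773 = -24316 + 5773 = -18543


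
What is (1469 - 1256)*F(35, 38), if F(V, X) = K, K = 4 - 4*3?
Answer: -1704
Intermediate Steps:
K = -8 (K = 4 - 12 = -8)
F(V, X) = -8
(1469 - 1256)*F(35, 38) = (1469 - 1256)*(-8) = 213*(-8) = -1704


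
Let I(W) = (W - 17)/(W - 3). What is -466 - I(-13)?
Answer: -3743/8 ≈ -467.88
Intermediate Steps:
I(W) = (-17 + W)/(-3 + W)
-466 - I(-13) = -466 - (-17 - 13)/(-3 - 13) = -466 - (-30)/(-16) = -466 - (-1)*(-30)/16 = -466 - 1*15/8 = -466 - 15/8 = -3743/8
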